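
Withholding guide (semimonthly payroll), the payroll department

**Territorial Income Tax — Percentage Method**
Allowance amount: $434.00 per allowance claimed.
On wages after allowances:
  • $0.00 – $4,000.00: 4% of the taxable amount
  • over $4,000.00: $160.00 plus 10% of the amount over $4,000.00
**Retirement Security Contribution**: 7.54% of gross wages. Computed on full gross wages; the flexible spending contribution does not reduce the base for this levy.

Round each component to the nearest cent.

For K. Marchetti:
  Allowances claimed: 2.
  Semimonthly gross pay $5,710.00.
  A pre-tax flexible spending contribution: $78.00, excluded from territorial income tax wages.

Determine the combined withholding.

Territorial Income Tax: taxable = $5,710.00 − $78.00 − 2×$434.00 = $4,764.00
  $160.00 + 10% × ($4,764.00 − $4,000.00) = $160.00 + 10% × $764.00 = $236.40
Retirement Security Contribution: 7.54% × $5,710.00 = $430.53
Total: $236.40 + $430.53 = $666.93

$666.93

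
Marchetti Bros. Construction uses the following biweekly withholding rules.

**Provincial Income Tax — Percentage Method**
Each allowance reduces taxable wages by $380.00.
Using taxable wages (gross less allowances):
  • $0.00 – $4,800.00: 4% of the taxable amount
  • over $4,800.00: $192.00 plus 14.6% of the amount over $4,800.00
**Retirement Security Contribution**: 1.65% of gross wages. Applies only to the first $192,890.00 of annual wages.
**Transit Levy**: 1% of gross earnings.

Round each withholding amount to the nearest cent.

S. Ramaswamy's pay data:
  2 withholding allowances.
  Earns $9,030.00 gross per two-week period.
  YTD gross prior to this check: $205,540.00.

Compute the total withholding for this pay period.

$788.92

Provincial Income Tax: taxable = $9,030.00 − 2×$380.00 = $8,270.00
  $192.00 + 14.6% × ($8,270.00 − $4,800.00) = $192.00 + 14.6% × $3,470.00 = $698.62
Retirement Security Contribution: YTD $205,540.00 ≥ cap $192,890.00 → $0.00
Transit Levy: 1% × $9,030.00 = $90.30
Total: $698.62 + $0.00 + $90.30 = $788.92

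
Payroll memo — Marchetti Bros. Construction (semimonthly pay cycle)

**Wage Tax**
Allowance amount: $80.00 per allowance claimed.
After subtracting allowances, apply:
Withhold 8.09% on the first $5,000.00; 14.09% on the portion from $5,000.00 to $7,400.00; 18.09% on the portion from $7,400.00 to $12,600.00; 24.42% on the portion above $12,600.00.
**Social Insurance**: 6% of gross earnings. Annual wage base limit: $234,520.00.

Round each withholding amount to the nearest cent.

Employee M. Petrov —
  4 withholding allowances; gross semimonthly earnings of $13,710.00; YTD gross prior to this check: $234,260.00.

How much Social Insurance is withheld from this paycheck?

Social Insurance: cap $234,520.00 − YTD $234,260.00 = $260.00 subject; 6% × $260.00 = $15.60

$15.60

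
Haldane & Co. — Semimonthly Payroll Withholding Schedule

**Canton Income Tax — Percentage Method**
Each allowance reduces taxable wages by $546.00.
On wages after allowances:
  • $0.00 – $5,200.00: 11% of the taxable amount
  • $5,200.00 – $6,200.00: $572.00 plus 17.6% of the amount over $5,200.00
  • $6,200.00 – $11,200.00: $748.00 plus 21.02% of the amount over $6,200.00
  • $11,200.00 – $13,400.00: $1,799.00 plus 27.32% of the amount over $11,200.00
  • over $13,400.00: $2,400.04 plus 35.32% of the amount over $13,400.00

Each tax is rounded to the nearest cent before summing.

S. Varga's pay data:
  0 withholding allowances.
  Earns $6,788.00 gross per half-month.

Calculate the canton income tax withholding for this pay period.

$871.60

Canton Income Tax: taxable = $6,788.00
  $748.00 + 21.02% × ($6,788.00 − $6,200.00) = $748.00 + 21.02% × $588.00 = $871.60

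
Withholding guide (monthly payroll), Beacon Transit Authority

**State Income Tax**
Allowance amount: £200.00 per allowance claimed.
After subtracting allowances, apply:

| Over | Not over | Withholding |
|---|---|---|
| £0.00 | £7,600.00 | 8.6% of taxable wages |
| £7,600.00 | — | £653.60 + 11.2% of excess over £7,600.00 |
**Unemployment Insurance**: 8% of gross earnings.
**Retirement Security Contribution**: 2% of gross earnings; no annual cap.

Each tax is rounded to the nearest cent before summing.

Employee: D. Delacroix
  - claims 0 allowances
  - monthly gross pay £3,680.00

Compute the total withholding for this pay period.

£684.48

State Income Tax: taxable = £3,680.00
  8.6% × £3,680.00 = £316.48
Unemployment Insurance: 8% × £3,680.00 = £294.40
Retirement Security Contribution: 2% × £3,680.00 = £73.60
Total: £316.48 + £294.40 + £73.60 = £684.48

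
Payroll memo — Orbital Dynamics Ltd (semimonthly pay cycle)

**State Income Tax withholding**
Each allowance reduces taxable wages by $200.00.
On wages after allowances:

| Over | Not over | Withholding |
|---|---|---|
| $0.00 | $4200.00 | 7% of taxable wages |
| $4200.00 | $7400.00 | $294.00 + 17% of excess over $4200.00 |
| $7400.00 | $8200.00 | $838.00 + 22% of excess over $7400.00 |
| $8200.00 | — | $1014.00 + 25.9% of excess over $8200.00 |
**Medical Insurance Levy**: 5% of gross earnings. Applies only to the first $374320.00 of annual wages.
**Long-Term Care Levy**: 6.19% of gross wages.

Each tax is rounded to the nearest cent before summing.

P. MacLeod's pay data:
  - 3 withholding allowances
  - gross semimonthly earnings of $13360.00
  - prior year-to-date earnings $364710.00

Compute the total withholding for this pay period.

$3502.52

State Income Tax: taxable = $13360.00 − 3×$200.00 = $12760.00
  $1014.00 + 25.9% × ($12760.00 − $8200.00) = $1014.00 + 25.9% × $4560.00 = $2195.04
Medical Insurance Levy: cap $374320.00 − YTD $364710.00 = $9610.00 subject; 5% × $9610.00 = $480.50
Long-Term Care Levy: 6.19% × $13360.00 = $826.98
Total: $2195.04 + $480.50 + $826.98 = $3502.52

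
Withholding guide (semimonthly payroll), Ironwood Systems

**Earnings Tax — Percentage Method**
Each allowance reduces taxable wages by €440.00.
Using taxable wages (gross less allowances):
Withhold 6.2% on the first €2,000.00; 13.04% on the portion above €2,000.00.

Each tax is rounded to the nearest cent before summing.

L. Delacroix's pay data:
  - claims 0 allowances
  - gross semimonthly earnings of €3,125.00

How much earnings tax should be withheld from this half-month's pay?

Earnings Tax: taxable = €3,125.00
  €124.00 + 13.04% × (€3,125.00 − €2,000.00) = €124.00 + 13.04% × €1,125.00 = €270.70

€270.70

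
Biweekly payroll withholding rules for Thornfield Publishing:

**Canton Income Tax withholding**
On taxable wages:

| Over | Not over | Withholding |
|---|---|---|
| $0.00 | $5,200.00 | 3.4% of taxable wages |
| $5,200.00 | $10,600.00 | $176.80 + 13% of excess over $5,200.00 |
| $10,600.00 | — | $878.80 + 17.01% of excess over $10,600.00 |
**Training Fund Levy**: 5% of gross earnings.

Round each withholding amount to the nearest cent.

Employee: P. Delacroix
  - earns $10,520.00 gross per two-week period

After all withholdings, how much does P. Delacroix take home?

Canton Income Tax: taxable = $10,520.00
  $176.80 + 13% × ($10,520.00 − $5,200.00) = $176.80 + 13% × $5,320.00 = $868.40
Training Fund Levy: 5% × $10,520.00 = $526.00
Total withheld: $868.40 + $526.00 = $1,394.40
Net pay: $10,520.00 − $1,394.40 = $9,125.60

$9,125.60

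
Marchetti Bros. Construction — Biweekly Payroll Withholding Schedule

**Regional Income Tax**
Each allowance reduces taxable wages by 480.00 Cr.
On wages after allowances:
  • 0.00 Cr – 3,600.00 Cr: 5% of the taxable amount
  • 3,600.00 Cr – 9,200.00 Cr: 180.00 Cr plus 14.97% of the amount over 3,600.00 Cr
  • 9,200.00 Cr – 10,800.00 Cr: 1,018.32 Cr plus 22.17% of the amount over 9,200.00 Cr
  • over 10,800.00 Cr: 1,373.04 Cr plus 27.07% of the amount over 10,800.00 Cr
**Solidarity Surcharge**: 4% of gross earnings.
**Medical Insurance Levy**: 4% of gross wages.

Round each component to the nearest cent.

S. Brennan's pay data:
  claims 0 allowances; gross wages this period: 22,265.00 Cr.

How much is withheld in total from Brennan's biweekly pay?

6,257.82 Cr

Regional Income Tax: taxable = 22,265.00 Cr
  1,373.04 Cr + 27.07% × (22,265.00 Cr − 10,800.00 Cr) = 1,373.04 Cr + 27.07% × 11,465.00 Cr = 4,476.62 Cr
Solidarity Surcharge: 4% × 22,265.00 Cr = 890.60 Cr
Medical Insurance Levy: 4% × 22,265.00 Cr = 890.60 Cr
Total: 4,476.62 Cr + 890.60 Cr + 890.60 Cr = 6,257.82 Cr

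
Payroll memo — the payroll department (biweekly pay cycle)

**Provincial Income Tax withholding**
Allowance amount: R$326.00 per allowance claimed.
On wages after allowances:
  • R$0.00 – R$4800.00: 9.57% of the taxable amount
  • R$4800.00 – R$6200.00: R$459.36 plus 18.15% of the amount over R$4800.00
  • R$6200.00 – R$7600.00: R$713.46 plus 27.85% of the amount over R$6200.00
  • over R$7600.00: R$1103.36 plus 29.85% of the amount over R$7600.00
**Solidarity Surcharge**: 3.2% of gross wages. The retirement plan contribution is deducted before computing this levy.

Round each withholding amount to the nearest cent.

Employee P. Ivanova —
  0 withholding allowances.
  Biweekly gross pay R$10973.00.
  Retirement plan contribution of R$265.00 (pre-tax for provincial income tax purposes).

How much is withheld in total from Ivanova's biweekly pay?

R$2373.76

Provincial Income Tax: taxable = R$10973.00 − R$265.00 = R$10708.00
  R$1103.36 + 29.85% × (R$10708.00 − R$7600.00) = R$1103.36 + 29.85% × R$3108.00 = R$2031.10
Solidarity Surcharge: 3.2% × R$10708.00 = R$342.66
Total: R$2031.10 + R$342.66 = R$2373.76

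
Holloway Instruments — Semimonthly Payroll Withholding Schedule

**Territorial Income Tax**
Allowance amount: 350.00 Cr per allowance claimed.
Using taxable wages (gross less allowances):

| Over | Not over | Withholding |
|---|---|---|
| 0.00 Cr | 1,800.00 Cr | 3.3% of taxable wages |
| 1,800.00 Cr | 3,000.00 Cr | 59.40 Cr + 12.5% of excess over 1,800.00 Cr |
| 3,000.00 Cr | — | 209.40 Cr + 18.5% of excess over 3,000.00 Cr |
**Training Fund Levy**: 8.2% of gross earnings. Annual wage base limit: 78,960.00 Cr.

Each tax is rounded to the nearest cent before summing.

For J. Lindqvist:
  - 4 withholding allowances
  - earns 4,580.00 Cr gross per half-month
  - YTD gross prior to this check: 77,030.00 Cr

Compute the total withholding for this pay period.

400.96 Cr

Territorial Income Tax: taxable = 4,580.00 Cr − 4×350.00 Cr = 3,180.00 Cr
  209.40 Cr + 18.5% × (3,180.00 Cr − 3,000.00 Cr) = 209.40 Cr + 18.5% × 180.00 Cr = 242.70 Cr
Training Fund Levy: cap 78,960.00 Cr − YTD 77,030.00 Cr = 1,930.00 Cr subject; 8.2% × 1,930.00 Cr = 158.26 Cr
Total: 242.70 Cr + 158.26 Cr = 400.96 Cr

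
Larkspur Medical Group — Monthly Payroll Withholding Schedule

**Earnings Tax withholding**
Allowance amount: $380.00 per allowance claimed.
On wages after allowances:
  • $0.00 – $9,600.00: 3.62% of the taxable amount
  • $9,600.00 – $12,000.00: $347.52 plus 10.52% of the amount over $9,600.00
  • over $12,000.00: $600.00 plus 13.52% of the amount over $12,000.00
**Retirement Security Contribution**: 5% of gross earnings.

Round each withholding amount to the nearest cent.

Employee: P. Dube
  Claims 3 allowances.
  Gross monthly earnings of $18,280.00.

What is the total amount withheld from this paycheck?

Earnings Tax: taxable = $18,280.00 − 3×$380.00 = $17,140.00
  $600.00 + 13.52% × ($17,140.00 − $12,000.00) = $600.00 + 13.52% × $5,140.00 = $1,294.93
Retirement Security Contribution: 5% × $18,280.00 = $914.00
Total: $1,294.93 + $914.00 = $2,208.93

$2,208.93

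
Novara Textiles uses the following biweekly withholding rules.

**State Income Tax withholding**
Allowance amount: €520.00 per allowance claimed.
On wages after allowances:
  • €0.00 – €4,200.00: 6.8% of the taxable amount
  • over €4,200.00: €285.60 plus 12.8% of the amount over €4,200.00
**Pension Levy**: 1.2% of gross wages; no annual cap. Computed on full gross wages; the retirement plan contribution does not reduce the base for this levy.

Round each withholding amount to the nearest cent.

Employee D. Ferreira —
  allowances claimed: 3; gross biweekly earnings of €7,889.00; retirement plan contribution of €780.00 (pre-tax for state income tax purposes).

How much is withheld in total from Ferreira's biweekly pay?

State Income Tax: taxable = €7,889.00 − €780.00 − 3×€520.00 = €5,549.00
  €285.60 + 12.8% × (€5,549.00 − €4,200.00) = €285.60 + 12.8% × €1,349.00 = €458.27
Pension Levy: 1.2% × €7,889.00 = €94.67
Total: €458.27 + €94.67 = €552.94

€552.94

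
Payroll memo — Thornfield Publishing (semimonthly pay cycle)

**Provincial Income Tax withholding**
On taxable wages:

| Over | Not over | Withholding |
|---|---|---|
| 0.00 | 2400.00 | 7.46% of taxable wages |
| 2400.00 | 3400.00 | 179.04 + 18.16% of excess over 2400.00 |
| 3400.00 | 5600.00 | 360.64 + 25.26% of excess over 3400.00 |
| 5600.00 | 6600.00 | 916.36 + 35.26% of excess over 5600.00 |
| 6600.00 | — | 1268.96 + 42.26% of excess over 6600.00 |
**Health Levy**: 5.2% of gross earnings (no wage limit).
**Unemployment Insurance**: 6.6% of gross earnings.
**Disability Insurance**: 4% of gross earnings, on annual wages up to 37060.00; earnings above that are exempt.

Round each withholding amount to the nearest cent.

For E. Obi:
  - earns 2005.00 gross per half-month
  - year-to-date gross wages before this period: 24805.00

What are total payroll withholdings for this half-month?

Provincial Income Tax: taxable = 2005.00
  7.46% × 2005.00 = 149.57
Health Levy: 5.2% × 2005.00 = 104.26
Unemployment Insurance: 6.6% × 2005.00 = 132.33
Disability Insurance: 4% × 2005.00 = 80.20
Total: 149.57 + 104.26 + 132.33 + 80.20 = 466.36

466.36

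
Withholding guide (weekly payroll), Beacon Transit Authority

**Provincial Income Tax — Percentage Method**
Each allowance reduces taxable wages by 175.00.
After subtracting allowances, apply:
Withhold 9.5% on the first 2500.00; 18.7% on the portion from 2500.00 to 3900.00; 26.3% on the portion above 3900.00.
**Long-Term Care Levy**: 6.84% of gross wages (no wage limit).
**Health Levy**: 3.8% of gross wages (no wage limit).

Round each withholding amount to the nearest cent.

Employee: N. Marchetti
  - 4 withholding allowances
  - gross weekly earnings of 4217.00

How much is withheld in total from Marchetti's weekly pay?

Provincial Income Tax: taxable = 4217.00 − 4×175.00 = 3517.00
  237.50 + 18.7% × (3517.00 − 2500.00) = 237.50 + 18.7% × 1017.00 = 427.68
Long-Term Care Levy: 6.84% × 4217.00 = 288.44
Health Levy: 3.8% × 4217.00 = 160.25
Total: 427.68 + 288.44 + 160.25 = 876.37

876.37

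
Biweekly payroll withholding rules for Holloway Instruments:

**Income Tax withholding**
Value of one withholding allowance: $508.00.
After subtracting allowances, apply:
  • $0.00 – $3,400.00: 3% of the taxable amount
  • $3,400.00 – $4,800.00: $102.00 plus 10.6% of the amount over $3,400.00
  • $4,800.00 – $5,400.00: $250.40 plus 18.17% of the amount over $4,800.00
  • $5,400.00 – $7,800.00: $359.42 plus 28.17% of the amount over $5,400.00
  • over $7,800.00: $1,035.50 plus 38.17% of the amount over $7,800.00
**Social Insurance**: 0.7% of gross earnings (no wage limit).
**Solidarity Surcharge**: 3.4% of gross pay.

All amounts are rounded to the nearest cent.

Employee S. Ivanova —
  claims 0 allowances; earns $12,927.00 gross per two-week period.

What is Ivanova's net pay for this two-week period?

Income Tax: taxable = $12,927.00
  $1,035.50 + 38.17% × ($12,927.00 − $7,800.00) = $1,035.50 + 38.17% × $5,127.00 = $2,992.48
Social Insurance: 0.7% × $12,927.00 = $90.49
Solidarity Surcharge: 3.4% × $12,927.00 = $439.52
Total withheld: $2,992.48 + $90.49 + $439.52 = $3,522.49
Net pay: $12,927.00 − $3,522.49 = $9,404.51

$9,404.51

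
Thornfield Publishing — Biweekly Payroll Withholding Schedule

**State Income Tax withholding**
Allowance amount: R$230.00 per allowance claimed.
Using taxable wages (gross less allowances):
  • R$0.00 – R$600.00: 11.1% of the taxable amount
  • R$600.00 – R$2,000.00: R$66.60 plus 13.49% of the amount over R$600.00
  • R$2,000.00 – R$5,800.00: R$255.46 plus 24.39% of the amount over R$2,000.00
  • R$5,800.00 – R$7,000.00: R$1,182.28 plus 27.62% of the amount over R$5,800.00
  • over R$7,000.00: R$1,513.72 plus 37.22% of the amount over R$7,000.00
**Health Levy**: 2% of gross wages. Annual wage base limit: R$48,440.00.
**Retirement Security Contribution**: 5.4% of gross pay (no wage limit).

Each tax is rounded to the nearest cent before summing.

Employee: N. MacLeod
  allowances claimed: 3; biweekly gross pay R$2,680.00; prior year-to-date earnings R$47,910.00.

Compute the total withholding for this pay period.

R$409.43

State Income Tax: taxable = R$2,680.00 − 3×R$230.00 = R$1,990.00
  R$66.60 + 13.49% × (R$1,990.00 − R$600.00) = R$66.60 + 13.49% × R$1,390.00 = R$254.11
Health Levy: cap R$48,440.00 − YTD R$47,910.00 = R$530.00 subject; 2% × R$530.00 = R$10.60
Retirement Security Contribution: 5.4% × R$2,680.00 = R$144.72
Total: R$254.11 + R$10.60 + R$144.72 = R$409.43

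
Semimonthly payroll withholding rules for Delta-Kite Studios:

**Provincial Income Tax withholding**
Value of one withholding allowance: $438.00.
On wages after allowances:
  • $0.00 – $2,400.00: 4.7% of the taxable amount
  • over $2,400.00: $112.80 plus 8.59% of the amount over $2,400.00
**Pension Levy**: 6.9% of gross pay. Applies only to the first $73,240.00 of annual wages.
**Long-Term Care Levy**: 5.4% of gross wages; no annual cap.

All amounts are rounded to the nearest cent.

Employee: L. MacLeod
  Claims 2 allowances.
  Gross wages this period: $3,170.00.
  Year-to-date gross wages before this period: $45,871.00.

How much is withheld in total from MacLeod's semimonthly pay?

$497.73

Provincial Income Tax: taxable = $3,170.00 − 2×$438.00 = $2,294.00
  4.7% × $2,294.00 = $107.82
Pension Levy: 6.9% × $3,170.00 = $218.73
Long-Term Care Levy: 5.4% × $3,170.00 = $171.18
Total: $107.82 + $218.73 + $171.18 = $497.73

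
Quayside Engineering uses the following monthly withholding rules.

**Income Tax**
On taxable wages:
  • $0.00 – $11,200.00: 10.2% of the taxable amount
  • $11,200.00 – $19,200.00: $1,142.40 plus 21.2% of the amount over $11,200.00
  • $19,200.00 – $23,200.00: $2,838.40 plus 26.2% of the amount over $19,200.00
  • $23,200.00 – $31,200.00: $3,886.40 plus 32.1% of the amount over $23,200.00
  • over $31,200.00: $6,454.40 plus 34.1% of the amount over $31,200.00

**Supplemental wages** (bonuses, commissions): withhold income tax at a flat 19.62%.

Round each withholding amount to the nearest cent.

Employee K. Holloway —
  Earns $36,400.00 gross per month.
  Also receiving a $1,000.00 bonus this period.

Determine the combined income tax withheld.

Income Tax: taxable = $36,400.00
  $6,454.40 + 34.1% × ($36,400.00 − $31,200.00) = $6,454.40 + 34.1% × $5,200.00 = $8,227.60
Supplemental (19.62% flat on bonus): 19.62% × $1,000.00 = $196.20
Total income tax: $8,227.60 + $196.20 = $8,423.80

$8,423.80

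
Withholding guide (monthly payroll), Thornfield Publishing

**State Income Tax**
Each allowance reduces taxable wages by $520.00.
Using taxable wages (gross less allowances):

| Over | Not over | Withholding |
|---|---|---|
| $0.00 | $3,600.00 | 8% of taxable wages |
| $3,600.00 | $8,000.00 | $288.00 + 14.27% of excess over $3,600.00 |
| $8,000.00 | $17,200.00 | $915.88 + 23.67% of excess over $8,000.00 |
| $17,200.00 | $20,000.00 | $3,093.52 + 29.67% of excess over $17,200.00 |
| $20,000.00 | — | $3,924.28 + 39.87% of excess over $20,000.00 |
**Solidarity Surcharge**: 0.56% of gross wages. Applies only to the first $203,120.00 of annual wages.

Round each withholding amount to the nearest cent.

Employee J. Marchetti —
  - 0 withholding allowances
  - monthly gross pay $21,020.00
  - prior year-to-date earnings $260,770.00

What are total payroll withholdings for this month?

State Income Tax: taxable = $21,020.00
  $3,924.28 + 39.87% × ($21,020.00 − $20,000.00) = $3,924.28 + 39.87% × $1,020.00 = $4,330.95
Solidarity Surcharge: YTD $260,770.00 ≥ cap $203,120.00 → $0.00
Total: $4,330.95 + $0.00 = $4,330.95

$4,330.95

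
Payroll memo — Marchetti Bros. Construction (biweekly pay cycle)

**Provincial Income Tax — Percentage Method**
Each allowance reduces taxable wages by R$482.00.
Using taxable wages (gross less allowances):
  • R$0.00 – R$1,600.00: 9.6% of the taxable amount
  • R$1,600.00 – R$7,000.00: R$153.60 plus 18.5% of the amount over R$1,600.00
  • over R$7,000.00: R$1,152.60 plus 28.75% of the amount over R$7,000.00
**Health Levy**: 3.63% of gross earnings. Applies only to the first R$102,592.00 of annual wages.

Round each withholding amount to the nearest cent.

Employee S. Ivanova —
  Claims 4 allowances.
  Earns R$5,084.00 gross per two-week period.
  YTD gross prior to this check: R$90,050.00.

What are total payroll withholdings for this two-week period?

Provincial Income Tax: taxable = R$5,084.00 − 4×R$482.00 = R$3,156.00
  R$153.60 + 18.5% × (R$3,156.00 − R$1,600.00) = R$153.60 + 18.5% × R$1,556.00 = R$441.46
Health Levy: 3.63% × R$5,084.00 = R$184.55
Total: R$441.46 + R$184.55 = R$626.01

R$626.01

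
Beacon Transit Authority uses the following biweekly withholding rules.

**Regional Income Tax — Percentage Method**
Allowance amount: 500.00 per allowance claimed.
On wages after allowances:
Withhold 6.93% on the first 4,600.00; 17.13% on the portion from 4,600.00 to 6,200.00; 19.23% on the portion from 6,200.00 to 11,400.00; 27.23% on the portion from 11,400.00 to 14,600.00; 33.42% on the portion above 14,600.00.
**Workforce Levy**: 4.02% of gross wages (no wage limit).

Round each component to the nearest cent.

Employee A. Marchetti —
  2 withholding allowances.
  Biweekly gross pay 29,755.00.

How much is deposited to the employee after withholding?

21,364.07

Regional Income Tax: taxable = 29,755.00 − 2×500.00 = 28,755.00
  2,464.18 + 33.42% × (28,755.00 − 14,600.00) = 2,464.18 + 33.42% × 14,155.00 = 7,194.78
Workforce Levy: 4.02% × 29,755.00 = 1,196.15
Total withheld: 7,194.78 + 1,196.15 = 8,390.93
Net pay: 29,755.00 − 8,390.93 = 21,364.07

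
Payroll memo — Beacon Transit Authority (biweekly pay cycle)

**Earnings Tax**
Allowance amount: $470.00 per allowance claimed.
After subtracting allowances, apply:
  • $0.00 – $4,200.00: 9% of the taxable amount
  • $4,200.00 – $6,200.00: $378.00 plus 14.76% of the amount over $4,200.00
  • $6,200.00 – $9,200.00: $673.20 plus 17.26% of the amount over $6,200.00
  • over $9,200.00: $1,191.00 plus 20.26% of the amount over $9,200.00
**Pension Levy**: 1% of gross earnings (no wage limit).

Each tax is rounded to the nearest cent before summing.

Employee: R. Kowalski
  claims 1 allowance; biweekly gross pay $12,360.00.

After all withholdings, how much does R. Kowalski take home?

Earnings Tax: taxable = $12,360.00 − 1×$470.00 = $11,890.00
  $1,191.00 + 20.26% × ($11,890.00 − $9,200.00) = $1,191.00 + 20.26% × $2,690.00 = $1,735.99
Pension Levy: 1% × $12,360.00 = $123.60
Total withheld: $1,735.99 + $123.60 = $1,859.59
Net pay: $12,360.00 − $1,859.59 = $10,500.41

$10,500.41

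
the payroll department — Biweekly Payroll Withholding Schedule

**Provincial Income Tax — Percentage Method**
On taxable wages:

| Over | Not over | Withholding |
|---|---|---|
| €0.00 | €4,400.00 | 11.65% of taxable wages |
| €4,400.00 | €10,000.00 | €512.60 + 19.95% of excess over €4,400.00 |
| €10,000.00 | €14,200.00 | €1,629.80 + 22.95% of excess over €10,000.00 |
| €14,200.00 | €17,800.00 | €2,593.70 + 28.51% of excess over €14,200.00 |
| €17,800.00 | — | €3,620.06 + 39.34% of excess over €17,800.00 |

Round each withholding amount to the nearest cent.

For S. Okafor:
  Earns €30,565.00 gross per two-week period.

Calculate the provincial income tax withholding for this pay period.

€8,641.81

Provincial Income Tax: taxable = €30,565.00
  €3,620.06 + 39.34% × (€30,565.00 − €17,800.00) = €3,620.06 + 39.34% × €12,765.00 = €8,641.81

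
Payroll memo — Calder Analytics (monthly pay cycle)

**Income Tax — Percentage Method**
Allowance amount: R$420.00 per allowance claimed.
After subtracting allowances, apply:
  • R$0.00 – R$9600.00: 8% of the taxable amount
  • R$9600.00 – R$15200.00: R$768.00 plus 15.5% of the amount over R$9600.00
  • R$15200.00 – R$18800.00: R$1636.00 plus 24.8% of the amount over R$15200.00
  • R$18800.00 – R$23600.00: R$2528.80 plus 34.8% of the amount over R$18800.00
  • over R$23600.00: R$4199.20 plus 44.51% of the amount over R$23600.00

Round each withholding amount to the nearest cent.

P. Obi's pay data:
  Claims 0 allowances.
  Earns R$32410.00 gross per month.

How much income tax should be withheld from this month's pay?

Income Tax: taxable = R$32410.00
  R$4199.20 + 44.51% × (R$32410.00 − R$23600.00) = R$4199.20 + 44.51% × R$8810.00 = R$8120.53

R$8120.53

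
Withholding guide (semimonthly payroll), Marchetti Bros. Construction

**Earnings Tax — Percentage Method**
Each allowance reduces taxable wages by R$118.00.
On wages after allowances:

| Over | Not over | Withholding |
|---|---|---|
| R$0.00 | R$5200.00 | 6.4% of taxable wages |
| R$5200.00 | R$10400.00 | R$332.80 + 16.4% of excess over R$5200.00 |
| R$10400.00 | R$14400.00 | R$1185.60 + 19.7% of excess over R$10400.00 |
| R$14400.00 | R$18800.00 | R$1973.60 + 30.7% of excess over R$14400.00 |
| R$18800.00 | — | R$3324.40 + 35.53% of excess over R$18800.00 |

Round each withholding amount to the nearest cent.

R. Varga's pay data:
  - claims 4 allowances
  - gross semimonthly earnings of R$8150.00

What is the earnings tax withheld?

R$739.19

Earnings Tax: taxable = R$8150.00 − 4×R$118.00 = R$7678.00
  R$332.80 + 16.4% × (R$7678.00 − R$5200.00) = R$332.80 + 16.4% × R$2478.00 = R$739.19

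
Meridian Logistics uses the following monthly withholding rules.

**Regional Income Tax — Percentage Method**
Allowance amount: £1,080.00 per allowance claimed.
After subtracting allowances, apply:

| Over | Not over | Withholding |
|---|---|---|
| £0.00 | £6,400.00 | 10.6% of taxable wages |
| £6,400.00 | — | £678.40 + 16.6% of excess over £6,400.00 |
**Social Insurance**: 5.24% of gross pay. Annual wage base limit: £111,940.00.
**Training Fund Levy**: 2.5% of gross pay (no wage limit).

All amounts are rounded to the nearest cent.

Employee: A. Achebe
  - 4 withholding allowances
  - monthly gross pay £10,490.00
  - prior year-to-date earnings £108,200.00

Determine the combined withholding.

Regional Income Tax: taxable = £10,490.00 − 4×£1,080.00 = £6,170.00
  10.6% × £6,170.00 = £654.02
Social Insurance: cap £111,940.00 − YTD £108,200.00 = £3,740.00 subject; 5.24% × £3,740.00 = £195.98
Training Fund Levy: 2.5% × £10,490.00 = £262.25
Total: £654.02 + £195.98 + £262.25 = £1,112.25

£1,112.25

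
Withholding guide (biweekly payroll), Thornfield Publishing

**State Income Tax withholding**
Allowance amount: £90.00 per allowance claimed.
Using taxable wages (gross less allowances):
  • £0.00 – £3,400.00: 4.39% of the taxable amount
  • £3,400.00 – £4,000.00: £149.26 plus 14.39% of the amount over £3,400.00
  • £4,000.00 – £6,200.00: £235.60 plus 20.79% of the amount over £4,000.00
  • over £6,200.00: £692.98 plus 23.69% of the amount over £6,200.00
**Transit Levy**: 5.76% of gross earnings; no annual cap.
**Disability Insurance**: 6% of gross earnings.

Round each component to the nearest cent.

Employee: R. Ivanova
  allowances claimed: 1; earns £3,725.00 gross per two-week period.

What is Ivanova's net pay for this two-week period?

£3,103.86

State Income Tax: taxable = £3,725.00 − 1×£90.00 = £3,635.00
  £149.26 + 14.39% × (£3,635.00 − £3,400.00) = £149.26 + 14.39% × £235.00 = £183.08
Transit Levy: 5.76% × £3,725.00 = £214.56
Disability Insurance: 6% × £3,725.00 = £223.50
Total withheld: £183.08 + £214.56 + £223.50 = £621.14
Net pay: £3,725.00 − £621.14 = £3,103.86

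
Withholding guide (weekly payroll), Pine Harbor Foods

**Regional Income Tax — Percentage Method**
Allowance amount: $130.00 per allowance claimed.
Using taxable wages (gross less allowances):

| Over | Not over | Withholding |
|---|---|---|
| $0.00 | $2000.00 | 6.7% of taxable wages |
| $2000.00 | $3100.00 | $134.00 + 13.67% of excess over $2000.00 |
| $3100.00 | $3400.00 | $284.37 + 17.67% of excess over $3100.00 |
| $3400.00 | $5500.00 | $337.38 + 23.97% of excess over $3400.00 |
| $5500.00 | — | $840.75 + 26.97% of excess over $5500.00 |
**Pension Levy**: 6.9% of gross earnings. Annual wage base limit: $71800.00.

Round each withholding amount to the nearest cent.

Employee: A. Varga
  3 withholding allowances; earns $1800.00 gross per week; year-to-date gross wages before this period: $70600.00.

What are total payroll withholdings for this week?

$177.27

Regional Income Tax: taxable = $1800.00 − 3×$130.00 = $1410.00
  6.7% × $1410.00 = $94.47
Pension Levy: cap $71800.00 − YTD $70600.00 = $1200.00 subject; 6.9% × $1200.00 = $82.80
Total: $94.47 + $82.80 = $177.27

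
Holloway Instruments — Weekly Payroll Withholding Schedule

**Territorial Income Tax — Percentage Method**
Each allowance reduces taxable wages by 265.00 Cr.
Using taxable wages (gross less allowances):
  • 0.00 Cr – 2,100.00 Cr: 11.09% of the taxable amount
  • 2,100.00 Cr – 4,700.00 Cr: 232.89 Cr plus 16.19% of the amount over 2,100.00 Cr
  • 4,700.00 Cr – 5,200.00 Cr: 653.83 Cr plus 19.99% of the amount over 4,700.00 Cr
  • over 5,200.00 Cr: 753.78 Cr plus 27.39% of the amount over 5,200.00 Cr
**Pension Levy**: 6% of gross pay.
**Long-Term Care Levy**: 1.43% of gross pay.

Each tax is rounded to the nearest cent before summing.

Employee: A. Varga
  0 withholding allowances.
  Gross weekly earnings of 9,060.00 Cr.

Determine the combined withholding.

Territorial Income Tax: taxable = 9,060.00 Cr
  753.78 Cr + 27.39% × (9,060.00 Cr − 5,200.00 Cr) = 753.78 Cr + 27.39% × 3,860.00 Cr = 1,811.03 Cr
Pension Levy: 6% × 9,060.00 Cr = 543.60 Cr
Long-Term Care Levy: 1.43% × 9,060.00 Cr = 129.56 Cr
Total: 1,811.03 Cr + 543.60 Cr + 129.56 Cr = 2,484.19 Cr

2,484.19 Cr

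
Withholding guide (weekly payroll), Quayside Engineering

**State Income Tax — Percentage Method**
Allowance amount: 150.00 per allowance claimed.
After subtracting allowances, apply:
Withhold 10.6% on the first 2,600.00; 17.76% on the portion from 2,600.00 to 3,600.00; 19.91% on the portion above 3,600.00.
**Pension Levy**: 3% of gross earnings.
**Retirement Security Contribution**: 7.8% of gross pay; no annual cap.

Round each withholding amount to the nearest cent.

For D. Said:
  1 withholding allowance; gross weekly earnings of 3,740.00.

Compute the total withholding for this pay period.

State Income Tax: taxable = 3,740.00 − 1×150.00 = 3,590.00
  275.60 + 17.76% × (3,590.00 − 2,600.00) = 275.60 + 17.76% × 990.00 = 451.42
Pension Levy: 3% × 3,740.00 = 112.20
Retirement Security Contribution: 7.8% × 3,740.00 = 291.72
Total: 451.42 + 112.20 + 291.72 = 855.34

855.34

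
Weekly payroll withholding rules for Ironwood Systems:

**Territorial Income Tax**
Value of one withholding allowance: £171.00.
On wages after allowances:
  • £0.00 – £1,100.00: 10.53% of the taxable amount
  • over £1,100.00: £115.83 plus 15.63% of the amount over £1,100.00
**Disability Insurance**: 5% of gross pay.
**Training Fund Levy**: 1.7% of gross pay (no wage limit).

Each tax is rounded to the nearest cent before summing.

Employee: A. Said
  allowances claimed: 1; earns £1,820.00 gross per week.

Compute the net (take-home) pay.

£1,496.42

Territorial Income Tax: taxable = £1,820.00 − 1×£171.00 = £1,649.00
  £115.83 + 15.63% × (£1,649.00 − £1,100.00) = £115.83 + 15.63% × £549.00 = £201.64
Disability Insurance: 5% × £1,820.00 = £91.00
Training Fund Levy: 1.7% × £1,820.00 = £30.94
Total withheld: £201.64 + £91.00 + £30.94 = £323.58
Net pay: £1,820.00 − £323.58 = £1,496.42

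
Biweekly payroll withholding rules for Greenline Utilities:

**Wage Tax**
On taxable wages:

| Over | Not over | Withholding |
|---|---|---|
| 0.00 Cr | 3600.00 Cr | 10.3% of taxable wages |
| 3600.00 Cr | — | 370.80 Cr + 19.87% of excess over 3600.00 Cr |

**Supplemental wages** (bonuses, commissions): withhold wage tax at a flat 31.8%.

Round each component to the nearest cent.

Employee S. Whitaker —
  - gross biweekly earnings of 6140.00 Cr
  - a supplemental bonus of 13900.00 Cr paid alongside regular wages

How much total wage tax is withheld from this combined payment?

5295.70 Cr

Wage Tax: taxable = 6140.00 Cr
  370.80 Cr + 19.87% × (6140.00 Cr − 3600.00 Cr) = 370.80 Cr + 19.87% × 2540.00 Cr = 875.50 Cr
Supplemental (31.8% flat on bonus): 31.8% × 13900.00 Cr = 4420.20 Cr
Total wage tax: 875.50 Cr + 4420.20 Cr = 5295.70 Cr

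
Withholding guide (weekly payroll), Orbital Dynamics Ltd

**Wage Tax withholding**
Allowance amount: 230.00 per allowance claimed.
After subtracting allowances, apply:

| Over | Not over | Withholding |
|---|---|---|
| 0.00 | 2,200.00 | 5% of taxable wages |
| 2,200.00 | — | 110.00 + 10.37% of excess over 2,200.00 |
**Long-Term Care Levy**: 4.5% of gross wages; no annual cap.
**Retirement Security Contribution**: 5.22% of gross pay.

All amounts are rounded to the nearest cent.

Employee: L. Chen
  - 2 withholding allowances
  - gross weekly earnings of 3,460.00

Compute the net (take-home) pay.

Wage Tax: taxable = 3,460.00 − 2×230.00 = 3,000.00
  110.00 + 10.37% × (3,000.00 − 2,200.00) = 110.00 + 10.37% × 800.00 = 192.96
Long-Term Care Levy: 4.5% × 3,460.00 = 155.70
Retirement Security Contribution: 5.22% × 3,460.00 = 180.61
Total withheld: 192.96 + 155.70 + 180.61 = 529.27
Net pay: 3,460.00 − 529.27 = 2,930.73

2,930.73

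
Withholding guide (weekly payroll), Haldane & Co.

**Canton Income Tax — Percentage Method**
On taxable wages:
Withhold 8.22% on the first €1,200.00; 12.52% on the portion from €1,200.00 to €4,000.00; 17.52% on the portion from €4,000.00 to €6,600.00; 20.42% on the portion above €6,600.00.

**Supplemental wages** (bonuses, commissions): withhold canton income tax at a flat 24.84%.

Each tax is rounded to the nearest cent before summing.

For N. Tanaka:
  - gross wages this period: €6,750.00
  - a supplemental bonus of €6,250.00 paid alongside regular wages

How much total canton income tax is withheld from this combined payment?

Canton Income Tax: taxable = €6,750.00
  €904.72 + 20.42% × (€6,750.00 − €6,600.00) = €904.72 + 20.42% × €150.00 = €935.35
Supplemental (24.84% flat on bonus): 24.84% × €6,250.00 = €1,552.50
Total canton income tax: €935.35 + €1,552.50 = €2,487.85

€2,487.85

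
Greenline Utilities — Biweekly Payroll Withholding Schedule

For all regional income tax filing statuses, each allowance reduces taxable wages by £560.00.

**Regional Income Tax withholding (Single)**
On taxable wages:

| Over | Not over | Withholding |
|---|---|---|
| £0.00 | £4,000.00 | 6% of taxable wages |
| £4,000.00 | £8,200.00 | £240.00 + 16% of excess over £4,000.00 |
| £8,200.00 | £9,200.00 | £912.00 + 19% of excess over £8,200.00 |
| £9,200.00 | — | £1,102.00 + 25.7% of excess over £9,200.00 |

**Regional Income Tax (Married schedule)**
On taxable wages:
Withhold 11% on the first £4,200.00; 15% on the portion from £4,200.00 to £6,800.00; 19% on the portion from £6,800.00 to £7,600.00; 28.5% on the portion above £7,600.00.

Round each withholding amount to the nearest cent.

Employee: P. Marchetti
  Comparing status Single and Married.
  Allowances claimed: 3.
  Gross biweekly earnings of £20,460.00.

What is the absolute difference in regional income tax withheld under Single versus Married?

Regional Income Tax (Single): taxable = £20,460.00 − 3×£560.00 = £18,780.00
  £1,102.00 + 25.7% × (£18,780.00 − £9,200.00) = £1,102.00 + 25.7% × £9,580.00 = £3,564.06
Regional Income Tax (Married): taxable = £20,460.00 − 3×£560.00 = £18,780.00
  £1,004.00 + 28.5% × (£18,780.00 − £7,600.00) = £1,004.00 + 28.5% × £11,180.00 = £4,190.30
Difference: |£3,564.06 − £4,190.30| = £626.24 (higher under Married)

£626.24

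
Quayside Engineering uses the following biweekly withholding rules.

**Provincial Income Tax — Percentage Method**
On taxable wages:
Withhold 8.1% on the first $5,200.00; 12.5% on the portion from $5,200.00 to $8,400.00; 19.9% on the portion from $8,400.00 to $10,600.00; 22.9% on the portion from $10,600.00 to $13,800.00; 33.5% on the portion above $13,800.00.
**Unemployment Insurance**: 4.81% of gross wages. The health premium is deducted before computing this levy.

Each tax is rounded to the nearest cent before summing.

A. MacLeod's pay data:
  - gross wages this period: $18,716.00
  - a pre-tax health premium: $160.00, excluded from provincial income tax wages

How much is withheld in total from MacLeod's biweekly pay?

$4,477.60

Provincial Income Tax: taxable = $18,716.00 − $160.00 = $18,556.00
  $1,991.80 + 33.5% × ($18,556.00 − $13,800.00) = $1,991.80 + 33.5% × $4,756.00 = $3,585.06
Unemployment Insurance: 4.81% × $18,556.00 = $892.54
Total: $3,585.06 + $892.54 = $4,477.60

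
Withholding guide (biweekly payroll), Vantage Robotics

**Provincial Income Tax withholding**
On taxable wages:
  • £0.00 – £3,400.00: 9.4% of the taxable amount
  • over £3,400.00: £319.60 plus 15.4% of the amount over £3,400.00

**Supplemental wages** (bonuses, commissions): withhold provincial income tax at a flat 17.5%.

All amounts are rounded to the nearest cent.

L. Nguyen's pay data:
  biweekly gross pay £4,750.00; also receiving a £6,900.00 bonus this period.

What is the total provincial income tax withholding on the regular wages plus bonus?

Provincial Income Tax: taxable = £4,750.00
  £319.60 + 15.4% × (£4,750.00 − £3,400.00) = £319.60 + 15.4% × £1,350.00 = £527.50
Supplemental (17.5% flat on bonus): 17.5% × £6,900.00 = £1,207.50
Total provincial income tax: £527.50 + £1,207.50 = £1,735.00

£1,735.00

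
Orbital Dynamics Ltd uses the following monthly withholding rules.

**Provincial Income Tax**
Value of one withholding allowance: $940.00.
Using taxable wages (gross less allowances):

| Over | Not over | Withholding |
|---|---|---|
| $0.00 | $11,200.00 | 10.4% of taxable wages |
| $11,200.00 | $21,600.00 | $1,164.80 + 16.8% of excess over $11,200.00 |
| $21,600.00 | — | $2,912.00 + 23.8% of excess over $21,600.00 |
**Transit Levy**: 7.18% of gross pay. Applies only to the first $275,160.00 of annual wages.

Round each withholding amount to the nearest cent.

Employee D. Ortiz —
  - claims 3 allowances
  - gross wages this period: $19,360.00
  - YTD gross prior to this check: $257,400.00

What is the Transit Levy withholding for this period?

Transit Levy: cap $275,160.00 − YTD $257,400.00 = $17,760.00 subject; 7.18% × $17,760.00 = $1,275.17

$1,275.17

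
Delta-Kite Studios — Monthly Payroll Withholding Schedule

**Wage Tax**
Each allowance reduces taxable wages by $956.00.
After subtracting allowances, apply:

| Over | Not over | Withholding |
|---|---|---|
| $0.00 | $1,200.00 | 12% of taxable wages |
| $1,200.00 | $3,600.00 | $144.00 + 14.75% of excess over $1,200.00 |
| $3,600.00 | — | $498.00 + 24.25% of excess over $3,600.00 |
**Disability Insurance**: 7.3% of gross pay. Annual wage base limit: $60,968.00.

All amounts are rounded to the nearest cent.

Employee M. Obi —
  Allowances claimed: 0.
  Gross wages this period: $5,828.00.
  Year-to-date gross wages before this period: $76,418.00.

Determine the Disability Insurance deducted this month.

Disability Insurance: YTD $76,418.00 ≥ cap $60,968.00 → $0.00

$0.00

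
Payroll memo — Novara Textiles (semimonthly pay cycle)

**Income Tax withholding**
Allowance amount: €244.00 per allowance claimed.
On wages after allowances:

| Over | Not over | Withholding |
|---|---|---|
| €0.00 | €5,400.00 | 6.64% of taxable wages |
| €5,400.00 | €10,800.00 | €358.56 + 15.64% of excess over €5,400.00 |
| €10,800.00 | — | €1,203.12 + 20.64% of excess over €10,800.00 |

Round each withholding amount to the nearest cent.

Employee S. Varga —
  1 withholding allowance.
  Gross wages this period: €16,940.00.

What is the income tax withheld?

Income Tax: taxable = €16,940.00 − 1×€244.00 = €16,696.00
  €1,203.12 + 20.64% × (€16,696.00 − €10,800.00) = €1,203.12 + 20.64% × €5,896.00 = €2,420.05

€2,420.05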